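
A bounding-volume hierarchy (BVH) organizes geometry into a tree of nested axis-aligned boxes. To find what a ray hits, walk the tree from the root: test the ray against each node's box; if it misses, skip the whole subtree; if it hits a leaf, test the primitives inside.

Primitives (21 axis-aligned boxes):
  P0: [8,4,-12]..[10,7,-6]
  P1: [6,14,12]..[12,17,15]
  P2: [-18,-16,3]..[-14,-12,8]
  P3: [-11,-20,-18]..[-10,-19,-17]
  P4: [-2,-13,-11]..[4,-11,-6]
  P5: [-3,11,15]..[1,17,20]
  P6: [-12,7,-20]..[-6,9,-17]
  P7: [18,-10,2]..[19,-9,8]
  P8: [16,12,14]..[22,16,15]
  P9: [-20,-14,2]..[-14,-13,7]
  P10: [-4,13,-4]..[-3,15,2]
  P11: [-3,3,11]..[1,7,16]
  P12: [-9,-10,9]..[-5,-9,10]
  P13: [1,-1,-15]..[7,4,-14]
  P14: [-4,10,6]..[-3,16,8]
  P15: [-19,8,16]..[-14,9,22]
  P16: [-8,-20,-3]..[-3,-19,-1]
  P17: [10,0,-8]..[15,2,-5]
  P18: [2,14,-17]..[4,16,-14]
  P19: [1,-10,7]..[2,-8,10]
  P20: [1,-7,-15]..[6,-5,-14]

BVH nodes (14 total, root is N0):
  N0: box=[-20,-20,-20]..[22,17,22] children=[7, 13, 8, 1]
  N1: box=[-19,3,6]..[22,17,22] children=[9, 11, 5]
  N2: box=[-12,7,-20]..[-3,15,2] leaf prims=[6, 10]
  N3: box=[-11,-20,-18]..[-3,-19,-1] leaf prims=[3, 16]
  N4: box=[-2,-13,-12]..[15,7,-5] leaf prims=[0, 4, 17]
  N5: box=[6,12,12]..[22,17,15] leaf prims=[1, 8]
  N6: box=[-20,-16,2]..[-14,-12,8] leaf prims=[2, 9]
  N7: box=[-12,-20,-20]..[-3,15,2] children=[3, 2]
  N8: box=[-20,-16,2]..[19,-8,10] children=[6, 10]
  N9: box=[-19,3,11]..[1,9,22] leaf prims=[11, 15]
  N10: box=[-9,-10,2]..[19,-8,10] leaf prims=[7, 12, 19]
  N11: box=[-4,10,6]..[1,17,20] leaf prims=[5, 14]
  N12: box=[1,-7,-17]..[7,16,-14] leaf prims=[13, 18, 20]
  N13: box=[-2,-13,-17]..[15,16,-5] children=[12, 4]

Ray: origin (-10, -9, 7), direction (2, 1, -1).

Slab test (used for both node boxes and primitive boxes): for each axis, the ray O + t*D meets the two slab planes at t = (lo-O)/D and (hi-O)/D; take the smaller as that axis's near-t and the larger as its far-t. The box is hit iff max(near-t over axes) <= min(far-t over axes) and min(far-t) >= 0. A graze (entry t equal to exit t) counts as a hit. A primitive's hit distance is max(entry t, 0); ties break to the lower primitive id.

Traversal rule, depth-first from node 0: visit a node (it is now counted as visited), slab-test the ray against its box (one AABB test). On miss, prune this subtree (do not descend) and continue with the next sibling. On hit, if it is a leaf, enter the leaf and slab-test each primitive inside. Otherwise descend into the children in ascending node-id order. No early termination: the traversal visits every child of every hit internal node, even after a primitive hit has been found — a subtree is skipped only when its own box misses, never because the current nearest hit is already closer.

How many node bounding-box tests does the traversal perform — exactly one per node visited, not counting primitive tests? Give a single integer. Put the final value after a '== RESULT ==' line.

Trace the traversal:
N0 x:[-5,16] y:[-11,26] z:[-15,27] -> hit [-5,16], descend [1, 7, 8, 13]
  N1 x:[-9/2,16] y:[12,26] z:[-15,1] -> miss, prune
  N7 x:[-1,7/2] y:[-11,24] z:[5,27] -> miss, prune
  N8 x:[-5,29/2] y:[-7,1] z:[-3,5] -> hit [-3,1], descend [6, 10]
    N6 x:[-5,-2] y:[-7,-3] z:[-1,5] -> miss, prune
    N10 x:[1/2,29/2] y:[-1,1] z:[-3,5] -> hit [1/2,1] leaf, test {P7(miss), P12(miss), P19(miss)}
  N13 x:[4,25/2] y:[-4,25] z:[12,24] -> hit [12,25/2], descend [4, 12]
    N4 x:[4,25/2] y:[-4,16] z:[12,19] -> hit [12,25/2] leaf, test {P0(miss), P4(miss), P17(miss)}
    N12 x:[11/2,17/2] y:[2,25] z:[21,24] -> miss, prune

Visited [0, 1, 7, 8, 6, 10, 13, 4, 12]. Tests: 9 box, 2 leaf. Nearest: miss.

== RESULT ==
9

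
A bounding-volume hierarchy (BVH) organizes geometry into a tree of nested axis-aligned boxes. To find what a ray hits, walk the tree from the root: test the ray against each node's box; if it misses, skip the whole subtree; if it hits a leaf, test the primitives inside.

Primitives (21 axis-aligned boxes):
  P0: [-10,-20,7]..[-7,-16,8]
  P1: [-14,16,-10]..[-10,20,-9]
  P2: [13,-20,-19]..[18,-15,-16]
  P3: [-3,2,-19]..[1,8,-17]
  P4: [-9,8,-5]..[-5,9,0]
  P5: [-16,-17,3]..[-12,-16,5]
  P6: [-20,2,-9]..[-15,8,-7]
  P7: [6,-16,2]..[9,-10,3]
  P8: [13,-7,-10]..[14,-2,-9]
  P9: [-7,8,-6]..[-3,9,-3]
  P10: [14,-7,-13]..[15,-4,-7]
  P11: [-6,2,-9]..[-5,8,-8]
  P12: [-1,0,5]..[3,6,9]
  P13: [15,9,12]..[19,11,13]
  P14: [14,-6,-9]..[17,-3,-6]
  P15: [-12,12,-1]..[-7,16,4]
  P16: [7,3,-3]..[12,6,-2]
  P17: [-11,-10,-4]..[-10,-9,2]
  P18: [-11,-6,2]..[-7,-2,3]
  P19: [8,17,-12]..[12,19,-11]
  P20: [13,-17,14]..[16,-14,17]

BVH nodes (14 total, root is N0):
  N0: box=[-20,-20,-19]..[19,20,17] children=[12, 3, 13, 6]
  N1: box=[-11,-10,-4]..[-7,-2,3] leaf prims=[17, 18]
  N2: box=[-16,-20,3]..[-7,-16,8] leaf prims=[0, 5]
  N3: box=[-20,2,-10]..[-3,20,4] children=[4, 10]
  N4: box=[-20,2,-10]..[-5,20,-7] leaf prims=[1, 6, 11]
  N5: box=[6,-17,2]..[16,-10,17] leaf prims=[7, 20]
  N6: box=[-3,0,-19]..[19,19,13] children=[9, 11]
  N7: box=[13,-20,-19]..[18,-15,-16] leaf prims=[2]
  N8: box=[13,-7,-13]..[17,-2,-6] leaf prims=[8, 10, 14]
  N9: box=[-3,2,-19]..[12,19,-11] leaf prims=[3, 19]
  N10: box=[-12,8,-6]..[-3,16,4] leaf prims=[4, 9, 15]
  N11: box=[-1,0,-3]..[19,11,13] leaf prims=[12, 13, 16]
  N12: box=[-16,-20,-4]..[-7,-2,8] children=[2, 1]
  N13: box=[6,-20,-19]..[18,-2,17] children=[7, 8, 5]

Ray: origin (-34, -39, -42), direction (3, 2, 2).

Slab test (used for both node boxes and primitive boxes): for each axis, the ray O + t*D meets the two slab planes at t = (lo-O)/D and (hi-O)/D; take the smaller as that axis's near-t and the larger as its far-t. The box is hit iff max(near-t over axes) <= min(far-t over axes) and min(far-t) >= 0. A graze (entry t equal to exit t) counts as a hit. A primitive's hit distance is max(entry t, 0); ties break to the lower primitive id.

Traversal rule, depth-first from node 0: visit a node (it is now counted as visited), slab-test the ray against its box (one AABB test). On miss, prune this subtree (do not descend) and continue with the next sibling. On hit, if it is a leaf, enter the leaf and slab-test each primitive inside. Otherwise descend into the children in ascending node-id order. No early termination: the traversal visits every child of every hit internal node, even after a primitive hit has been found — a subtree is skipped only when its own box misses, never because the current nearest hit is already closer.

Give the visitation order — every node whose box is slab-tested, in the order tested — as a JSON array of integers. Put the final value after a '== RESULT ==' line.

Traverse from the root:
N0 x:[14/3,53/3] y:[19/2,59/2] z:[23/2,59/2] -> hit [23/2,53/3], descend [3, 6, 12, 13]
  N3 x:[14/3,31/3] y:[41/2,59/2] z:[16,23] -> miss, prune
  N6 x:[31/3,53/3] y:[39/2,29] z:[23/2,55/2] -> miss, prune
  N12 x:[6,9] y:[19/2,37/2] z:[19,25] -> miss, prune
  N13 x:[40/3,52/3] y:[19/2,37/2] z:[23/2,59/2] -> hit [40/3,52/3], descend [5, 7, 8]
    N5 x:[40/3,50/3] y:[11,29/2] z:[22,59/2] -> miss, prune
    N7 x:[47/3,52/3] y:[19/2,12] z:[23/2,13] -> miss, prune
    N8 x:[47/3,17] y:[16,37/2] z:[29/2,18] -> hit [16,17] leaf, test {P8@t=16, P10@t=16, P14@t=33/2}

Summary -> nodes [0, 3, 6, 12, 13, 5, 7, 8]; box-tests=8; leaf-entries=1; first=P8

== RESULT ==
[0, 3, 6, 12, 13, 5, 7, 8]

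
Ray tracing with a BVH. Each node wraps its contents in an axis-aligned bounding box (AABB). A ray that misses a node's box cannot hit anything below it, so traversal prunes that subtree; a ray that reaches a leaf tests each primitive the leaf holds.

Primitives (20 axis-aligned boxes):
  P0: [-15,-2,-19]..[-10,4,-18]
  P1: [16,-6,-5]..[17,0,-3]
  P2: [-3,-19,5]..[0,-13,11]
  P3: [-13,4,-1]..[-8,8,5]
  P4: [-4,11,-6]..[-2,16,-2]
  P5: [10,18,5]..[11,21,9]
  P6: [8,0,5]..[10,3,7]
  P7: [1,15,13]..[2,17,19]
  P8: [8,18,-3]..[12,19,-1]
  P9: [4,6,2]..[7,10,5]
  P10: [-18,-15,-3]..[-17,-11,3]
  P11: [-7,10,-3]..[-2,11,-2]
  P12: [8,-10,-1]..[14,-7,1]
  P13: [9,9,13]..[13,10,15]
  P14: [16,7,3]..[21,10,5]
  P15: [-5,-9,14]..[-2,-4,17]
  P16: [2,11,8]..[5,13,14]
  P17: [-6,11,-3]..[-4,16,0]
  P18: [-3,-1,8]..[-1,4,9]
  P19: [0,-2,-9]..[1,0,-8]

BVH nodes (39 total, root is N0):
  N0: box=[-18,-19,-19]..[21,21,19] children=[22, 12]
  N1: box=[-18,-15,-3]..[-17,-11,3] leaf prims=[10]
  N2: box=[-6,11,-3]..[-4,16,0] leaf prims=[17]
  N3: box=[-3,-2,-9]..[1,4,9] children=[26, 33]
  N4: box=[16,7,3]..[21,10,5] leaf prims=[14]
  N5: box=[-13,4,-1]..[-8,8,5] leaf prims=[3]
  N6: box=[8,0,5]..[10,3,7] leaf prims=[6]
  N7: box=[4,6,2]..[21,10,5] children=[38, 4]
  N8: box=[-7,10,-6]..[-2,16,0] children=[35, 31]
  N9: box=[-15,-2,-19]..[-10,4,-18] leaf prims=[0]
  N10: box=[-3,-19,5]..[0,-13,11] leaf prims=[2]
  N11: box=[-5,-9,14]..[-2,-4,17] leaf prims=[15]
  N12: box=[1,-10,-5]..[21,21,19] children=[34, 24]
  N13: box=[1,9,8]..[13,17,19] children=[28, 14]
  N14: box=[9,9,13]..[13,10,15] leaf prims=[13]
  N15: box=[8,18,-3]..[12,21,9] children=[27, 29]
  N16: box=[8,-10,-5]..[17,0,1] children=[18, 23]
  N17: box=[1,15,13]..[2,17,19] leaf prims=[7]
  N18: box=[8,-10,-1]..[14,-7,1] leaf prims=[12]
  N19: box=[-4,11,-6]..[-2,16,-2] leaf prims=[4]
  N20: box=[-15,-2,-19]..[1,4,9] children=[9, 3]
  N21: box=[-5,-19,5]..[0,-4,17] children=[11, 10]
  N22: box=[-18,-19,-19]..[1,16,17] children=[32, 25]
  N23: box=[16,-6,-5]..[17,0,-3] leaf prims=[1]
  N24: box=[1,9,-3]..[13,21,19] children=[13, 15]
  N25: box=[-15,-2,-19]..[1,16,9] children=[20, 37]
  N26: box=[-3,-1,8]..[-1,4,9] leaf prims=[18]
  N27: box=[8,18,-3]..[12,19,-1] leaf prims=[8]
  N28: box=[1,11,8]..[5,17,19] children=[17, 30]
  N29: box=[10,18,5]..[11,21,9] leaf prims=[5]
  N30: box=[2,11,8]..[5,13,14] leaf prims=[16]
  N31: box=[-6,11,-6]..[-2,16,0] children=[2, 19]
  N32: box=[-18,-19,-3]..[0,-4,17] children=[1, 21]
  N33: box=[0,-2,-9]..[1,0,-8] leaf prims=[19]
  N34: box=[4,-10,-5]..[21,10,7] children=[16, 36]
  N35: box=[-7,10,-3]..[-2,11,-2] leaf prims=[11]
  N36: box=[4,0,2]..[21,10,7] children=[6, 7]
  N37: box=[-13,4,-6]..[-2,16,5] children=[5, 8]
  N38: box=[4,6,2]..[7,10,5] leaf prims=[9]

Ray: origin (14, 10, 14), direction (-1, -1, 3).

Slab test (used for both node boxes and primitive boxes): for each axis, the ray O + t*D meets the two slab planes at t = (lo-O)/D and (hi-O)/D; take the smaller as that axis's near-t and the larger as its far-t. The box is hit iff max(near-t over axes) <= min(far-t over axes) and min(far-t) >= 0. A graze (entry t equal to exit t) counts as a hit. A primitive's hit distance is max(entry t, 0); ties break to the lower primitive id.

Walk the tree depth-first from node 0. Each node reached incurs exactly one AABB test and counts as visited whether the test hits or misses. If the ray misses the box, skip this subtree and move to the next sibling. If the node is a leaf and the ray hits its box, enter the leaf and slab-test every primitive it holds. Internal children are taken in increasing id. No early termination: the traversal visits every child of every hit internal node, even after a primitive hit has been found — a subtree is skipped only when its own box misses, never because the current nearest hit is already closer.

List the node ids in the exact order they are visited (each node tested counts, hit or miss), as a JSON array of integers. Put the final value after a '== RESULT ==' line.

Trace the traversal:
N0 x:[-7,32] y:[-11,29] z:[-11,5/3] -> hit [-7,5/3], descend [12, 22]
  N12 x:[-7,13] y:[-11,20] z:[-19/3,5/3] -> hit [-19/3,5/3], descend [24, 34]
    N24 x:[1,13] y:[-11,1] z:[-17/3,5/3] -> hit [1,1], descend [13, 15]
      N13 x:[1,13] y:[-7,1] z:[-2,5/3] -> hit [1,1], descend [14, 28]
        N14 x:[1,5] y:[0,1] z:[-1/3,1/3] -> miss, prune
        N28 x:[9,13] y:[-7,-1] z:[-2,5/3] -> miss, prune
      N15 x:[2,6] y:[-11,-8] z:[-17/3,-5/3] -> miss, prune
    N34 x:[-7,10] y:[0,20] z:[-19/3,-7/3] -> miss, prune
  N22 x:[13,32] y:[-6,29] z:[-11,1] -> miss, prune

9 AABB tests over nodes [0, 12, 24, 13, 14, 28, 15, 34, 22]; 0 leaves entered; closest miss.

== RESULT ==
[0, 12, 24, 13, 14, 28, 15, 34, 22]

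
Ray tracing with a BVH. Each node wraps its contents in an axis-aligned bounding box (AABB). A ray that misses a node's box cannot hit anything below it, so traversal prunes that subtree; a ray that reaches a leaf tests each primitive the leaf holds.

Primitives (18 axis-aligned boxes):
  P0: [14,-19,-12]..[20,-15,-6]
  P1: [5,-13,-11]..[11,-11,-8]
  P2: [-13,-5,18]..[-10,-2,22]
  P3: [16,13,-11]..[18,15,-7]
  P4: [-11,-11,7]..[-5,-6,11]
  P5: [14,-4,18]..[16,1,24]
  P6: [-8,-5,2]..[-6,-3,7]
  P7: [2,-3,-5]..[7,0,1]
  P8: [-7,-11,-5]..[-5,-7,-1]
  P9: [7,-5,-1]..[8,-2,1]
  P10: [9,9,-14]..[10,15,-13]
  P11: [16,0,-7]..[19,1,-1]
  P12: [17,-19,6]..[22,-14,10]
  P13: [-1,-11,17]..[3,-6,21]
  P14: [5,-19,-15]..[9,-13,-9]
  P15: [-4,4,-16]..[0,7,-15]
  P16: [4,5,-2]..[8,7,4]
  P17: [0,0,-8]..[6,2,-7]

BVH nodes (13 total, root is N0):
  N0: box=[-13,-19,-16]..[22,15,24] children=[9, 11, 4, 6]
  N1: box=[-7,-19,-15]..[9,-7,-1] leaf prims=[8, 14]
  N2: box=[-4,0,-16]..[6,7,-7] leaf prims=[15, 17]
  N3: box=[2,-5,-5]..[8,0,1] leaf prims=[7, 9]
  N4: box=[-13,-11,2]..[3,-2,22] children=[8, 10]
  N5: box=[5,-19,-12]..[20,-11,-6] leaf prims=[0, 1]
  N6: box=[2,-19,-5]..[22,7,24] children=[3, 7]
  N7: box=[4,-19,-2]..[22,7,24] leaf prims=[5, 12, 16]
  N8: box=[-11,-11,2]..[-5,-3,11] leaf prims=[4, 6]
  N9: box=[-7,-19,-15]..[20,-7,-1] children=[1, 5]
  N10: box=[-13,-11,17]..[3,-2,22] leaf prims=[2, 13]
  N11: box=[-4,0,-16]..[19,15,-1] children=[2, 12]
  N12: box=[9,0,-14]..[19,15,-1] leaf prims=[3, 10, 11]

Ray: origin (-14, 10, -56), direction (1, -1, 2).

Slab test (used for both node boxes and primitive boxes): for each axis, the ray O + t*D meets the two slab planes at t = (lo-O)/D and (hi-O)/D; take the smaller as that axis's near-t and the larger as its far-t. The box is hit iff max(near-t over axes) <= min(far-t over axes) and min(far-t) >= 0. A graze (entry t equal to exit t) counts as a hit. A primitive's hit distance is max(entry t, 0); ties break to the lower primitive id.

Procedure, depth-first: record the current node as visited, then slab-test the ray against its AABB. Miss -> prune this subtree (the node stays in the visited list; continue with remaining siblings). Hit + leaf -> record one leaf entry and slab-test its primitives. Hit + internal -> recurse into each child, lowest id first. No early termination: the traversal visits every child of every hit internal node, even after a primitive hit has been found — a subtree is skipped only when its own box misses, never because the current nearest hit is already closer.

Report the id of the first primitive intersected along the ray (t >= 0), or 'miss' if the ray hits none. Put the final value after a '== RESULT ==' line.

Traverse from the root:
N0 x:[1,36] y:[-5,29] z:[20,40] -> hit [20,29], descend [4, 6, 9, 11]
  N4 x:[1,17] y:[12,21] z:[29,39] -> miss, prune
  N6 x:[16,36] y:[3,29] z:[51/2,40] -> hit [51/2,29], descend [3, 7]
    N3 x:[16,22] y:[10,15] z:[51/2,57/2] -> miss, prune
    N7 x:[18,36] y:[3,29] z:[27,40] -> hit [27,29] leaf, test {P5(miss), P12(miss), P16(miss)}
  N9 x:[7,34] y:[17,29] z:[41/2,55/2] -> hit [41/2,55/2], descend [1, 5]
    N1 x:[7,23] y:[17,29] z:[41/2,55/2] -> hit [41/2,23] leaf, test {P8(miss), P14@t=23}
    N5 x:[19,34] y:[21,29] z:[22,25] -> hit [22,25] leaf, test {P0(miss), P1@t=45/2}
  N11 x:[10,33] y:[-5,10] z:[20,55/2] -> miss, prune

9 AABB tests over nodes [0, 4, 6, 3, 7, 9, 1, 5, 11]; 3 leaves entered; closest P1.

== RESULT ==
1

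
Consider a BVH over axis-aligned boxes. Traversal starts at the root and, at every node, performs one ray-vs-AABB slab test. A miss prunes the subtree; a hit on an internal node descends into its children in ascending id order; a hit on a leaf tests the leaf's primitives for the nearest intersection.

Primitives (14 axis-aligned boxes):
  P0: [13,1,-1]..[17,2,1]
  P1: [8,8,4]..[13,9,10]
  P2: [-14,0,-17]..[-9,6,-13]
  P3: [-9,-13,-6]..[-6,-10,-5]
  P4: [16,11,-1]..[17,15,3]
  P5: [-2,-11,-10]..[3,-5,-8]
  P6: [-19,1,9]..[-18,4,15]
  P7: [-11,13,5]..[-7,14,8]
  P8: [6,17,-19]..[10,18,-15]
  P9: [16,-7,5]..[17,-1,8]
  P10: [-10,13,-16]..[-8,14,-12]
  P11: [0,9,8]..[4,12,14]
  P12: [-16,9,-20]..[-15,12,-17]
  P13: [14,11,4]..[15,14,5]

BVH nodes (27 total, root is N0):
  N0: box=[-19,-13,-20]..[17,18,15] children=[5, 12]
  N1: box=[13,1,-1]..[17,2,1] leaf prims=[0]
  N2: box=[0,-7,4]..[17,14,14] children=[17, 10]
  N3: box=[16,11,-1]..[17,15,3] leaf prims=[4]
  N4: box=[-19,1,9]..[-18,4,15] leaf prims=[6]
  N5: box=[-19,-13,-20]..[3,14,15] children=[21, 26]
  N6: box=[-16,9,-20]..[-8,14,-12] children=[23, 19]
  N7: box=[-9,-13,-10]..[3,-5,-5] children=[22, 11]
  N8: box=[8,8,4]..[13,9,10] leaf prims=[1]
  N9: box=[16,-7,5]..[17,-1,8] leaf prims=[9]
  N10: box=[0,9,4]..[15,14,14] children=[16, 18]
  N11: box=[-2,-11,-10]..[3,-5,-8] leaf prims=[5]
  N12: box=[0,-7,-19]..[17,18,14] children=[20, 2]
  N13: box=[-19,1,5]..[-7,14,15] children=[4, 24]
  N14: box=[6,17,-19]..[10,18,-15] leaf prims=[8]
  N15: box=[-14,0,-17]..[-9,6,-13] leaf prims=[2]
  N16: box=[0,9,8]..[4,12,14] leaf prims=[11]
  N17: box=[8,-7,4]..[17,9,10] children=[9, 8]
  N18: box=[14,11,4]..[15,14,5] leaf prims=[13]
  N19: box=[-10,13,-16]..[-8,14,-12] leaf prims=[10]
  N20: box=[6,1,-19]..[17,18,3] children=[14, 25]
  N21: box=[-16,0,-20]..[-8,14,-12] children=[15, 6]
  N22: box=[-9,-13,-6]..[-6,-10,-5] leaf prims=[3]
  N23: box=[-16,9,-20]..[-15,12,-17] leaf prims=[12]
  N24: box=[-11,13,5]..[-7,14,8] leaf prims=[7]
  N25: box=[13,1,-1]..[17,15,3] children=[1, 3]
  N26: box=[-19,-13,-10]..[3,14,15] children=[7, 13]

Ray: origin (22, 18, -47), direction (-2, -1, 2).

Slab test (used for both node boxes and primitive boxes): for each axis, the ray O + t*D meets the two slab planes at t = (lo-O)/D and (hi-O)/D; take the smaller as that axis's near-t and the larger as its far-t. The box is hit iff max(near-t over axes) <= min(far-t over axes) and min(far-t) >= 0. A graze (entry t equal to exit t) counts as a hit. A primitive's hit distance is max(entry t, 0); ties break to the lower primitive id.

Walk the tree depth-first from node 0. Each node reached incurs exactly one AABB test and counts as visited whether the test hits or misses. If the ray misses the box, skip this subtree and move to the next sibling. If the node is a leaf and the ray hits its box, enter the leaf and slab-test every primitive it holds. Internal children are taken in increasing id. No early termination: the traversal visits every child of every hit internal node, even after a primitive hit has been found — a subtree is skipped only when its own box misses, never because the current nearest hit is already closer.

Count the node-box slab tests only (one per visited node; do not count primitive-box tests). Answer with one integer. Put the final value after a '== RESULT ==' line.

Walk:
N0 x:[5/2,41/2] y:[0,31] z:[27/2,31] -> hit [27/2,41/2], descend [5, 12]
  N5 x:[19/2,41/2] y:[4,31] z:[27/2,31] -> hit [27/2,41/2], descend [21, 26]
    N21 x:[15,19] y:[4,18] z:[27/2,35/2] -> hit [15,35/2], descend [6, 15]
      N6 x:[15,19] y:[4,9] z:[27/2,35/2] -> miss, prune
      N15 x:[31/2,18] y:[12,18] z:[15,17] -> hit [31/2,17] leaf, test {P2@t=31/2}
    N26 x:[19/2,41/2] y:[4,31] z:[37/2,31] -> hit [37/2,41/2], descend [7, 13]
      N7 x:[19/2,31/2] y:[23,31] z:[37/2,21] -> miss, prune
      N13 x:[29/2,41/2] y:[4,17] z:[26,31] -> miss, prune
  N12 x:[5/2,11] y:[0,25] z:[14,61/2] -> miss, prune

order=[0, 5, 21, 6, 15, 26, 7, 13, 12]  |boxes|=9  |leaves|=1  hit=P2

== RESULT ==
9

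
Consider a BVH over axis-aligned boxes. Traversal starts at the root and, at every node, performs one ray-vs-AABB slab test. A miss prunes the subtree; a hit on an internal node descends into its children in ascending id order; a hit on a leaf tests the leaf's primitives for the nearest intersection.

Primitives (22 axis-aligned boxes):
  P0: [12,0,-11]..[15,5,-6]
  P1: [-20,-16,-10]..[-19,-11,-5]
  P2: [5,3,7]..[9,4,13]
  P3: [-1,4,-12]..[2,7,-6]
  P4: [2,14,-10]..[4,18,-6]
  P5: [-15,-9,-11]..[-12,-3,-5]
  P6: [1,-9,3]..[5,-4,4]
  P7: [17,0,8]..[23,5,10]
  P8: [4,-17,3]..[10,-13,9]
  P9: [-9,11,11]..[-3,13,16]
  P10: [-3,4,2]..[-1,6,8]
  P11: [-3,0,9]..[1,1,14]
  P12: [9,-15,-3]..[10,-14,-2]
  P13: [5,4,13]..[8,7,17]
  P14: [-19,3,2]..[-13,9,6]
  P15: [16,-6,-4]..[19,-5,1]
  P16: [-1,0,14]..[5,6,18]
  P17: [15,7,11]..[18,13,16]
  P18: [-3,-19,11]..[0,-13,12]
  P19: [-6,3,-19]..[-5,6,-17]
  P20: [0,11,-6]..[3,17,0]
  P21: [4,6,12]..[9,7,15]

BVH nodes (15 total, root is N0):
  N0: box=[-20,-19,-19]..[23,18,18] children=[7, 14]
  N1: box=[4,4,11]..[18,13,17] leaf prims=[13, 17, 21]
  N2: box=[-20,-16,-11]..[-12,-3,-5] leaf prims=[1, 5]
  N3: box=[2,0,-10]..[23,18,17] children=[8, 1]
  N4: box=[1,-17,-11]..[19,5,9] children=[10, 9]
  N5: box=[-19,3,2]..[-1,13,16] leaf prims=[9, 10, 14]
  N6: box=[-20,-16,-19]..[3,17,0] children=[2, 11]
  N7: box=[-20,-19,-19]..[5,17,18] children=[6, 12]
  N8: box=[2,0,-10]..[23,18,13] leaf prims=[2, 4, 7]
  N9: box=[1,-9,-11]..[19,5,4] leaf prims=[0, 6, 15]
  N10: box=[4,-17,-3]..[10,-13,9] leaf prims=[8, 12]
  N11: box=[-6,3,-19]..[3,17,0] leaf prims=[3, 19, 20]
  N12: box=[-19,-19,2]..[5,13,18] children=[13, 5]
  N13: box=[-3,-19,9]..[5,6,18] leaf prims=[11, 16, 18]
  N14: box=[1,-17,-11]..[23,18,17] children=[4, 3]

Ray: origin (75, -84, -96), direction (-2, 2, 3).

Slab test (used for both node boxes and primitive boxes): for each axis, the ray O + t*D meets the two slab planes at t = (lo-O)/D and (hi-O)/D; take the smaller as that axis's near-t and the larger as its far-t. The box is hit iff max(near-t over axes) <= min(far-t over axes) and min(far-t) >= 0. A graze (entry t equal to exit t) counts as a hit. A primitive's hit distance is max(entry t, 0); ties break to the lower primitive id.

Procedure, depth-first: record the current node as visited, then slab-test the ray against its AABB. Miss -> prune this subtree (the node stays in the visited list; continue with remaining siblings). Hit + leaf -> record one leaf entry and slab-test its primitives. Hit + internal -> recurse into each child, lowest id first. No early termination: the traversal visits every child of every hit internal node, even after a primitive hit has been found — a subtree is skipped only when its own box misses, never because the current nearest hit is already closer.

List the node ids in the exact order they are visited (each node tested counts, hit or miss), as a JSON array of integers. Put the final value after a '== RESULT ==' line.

Traverse from the root:
N0 x:[26,95/2] y:[65/2,51] z:[77/3,38] -> hit [65/2,38], descend [7, 14]
  N7 x:[35,95/2] y:[65/2,101/2] z:[77/3,38] -> hit [35,38], descend [6, 12]
    N6 x:[36,95/2] y:[34,101/2] z:[77/3,32] -> miss, prune
    N12 x:[35,47] y:[65/2,97/2] z:[98/3,38] -> hit [35,38], descend [5, 13]
      N5 x:[38,47] y:[87/2,97/2] z:[98/3,112/3] -> miss, prune
      N13 x:[35,39] y:[65/2,45] z:[35,38] -> hit [35,38] leaf, test {P11(miss), P16(miss), P18(miss)}
  N14 x:[26,37] y:[67/2,51] z:[85/3,113/3] -> hit [67/2,37], descend [3, 4]
    N3 x:[26,73/2] y:[42,51] z:[86/3,113/3] -> miss, prune
    N4 x:[28,37] y:[67/2,89/2] z:[85/3,35] -> hit [67/2,35], descend [9, 10]
      N9 x:[28,37] y:[75/2,89/2] z:[85/3,100/3] -> miss, prune
      N10 x:[65/2,71/2] y:[67/2,71/2] z:[31,35] -> hit [67/2,35] leaf, test {P8@t=67/2, P12(miss)}

Visited [0, 7, 6, 12, 5, 13, 14, 3, 4, 9, 10]. Tests: 11 box, 2 leaf. Nearest: P8.

== RESULT ==
[0, 7, 6, 12, 5, 13, 14, 3, 4, 9, 10]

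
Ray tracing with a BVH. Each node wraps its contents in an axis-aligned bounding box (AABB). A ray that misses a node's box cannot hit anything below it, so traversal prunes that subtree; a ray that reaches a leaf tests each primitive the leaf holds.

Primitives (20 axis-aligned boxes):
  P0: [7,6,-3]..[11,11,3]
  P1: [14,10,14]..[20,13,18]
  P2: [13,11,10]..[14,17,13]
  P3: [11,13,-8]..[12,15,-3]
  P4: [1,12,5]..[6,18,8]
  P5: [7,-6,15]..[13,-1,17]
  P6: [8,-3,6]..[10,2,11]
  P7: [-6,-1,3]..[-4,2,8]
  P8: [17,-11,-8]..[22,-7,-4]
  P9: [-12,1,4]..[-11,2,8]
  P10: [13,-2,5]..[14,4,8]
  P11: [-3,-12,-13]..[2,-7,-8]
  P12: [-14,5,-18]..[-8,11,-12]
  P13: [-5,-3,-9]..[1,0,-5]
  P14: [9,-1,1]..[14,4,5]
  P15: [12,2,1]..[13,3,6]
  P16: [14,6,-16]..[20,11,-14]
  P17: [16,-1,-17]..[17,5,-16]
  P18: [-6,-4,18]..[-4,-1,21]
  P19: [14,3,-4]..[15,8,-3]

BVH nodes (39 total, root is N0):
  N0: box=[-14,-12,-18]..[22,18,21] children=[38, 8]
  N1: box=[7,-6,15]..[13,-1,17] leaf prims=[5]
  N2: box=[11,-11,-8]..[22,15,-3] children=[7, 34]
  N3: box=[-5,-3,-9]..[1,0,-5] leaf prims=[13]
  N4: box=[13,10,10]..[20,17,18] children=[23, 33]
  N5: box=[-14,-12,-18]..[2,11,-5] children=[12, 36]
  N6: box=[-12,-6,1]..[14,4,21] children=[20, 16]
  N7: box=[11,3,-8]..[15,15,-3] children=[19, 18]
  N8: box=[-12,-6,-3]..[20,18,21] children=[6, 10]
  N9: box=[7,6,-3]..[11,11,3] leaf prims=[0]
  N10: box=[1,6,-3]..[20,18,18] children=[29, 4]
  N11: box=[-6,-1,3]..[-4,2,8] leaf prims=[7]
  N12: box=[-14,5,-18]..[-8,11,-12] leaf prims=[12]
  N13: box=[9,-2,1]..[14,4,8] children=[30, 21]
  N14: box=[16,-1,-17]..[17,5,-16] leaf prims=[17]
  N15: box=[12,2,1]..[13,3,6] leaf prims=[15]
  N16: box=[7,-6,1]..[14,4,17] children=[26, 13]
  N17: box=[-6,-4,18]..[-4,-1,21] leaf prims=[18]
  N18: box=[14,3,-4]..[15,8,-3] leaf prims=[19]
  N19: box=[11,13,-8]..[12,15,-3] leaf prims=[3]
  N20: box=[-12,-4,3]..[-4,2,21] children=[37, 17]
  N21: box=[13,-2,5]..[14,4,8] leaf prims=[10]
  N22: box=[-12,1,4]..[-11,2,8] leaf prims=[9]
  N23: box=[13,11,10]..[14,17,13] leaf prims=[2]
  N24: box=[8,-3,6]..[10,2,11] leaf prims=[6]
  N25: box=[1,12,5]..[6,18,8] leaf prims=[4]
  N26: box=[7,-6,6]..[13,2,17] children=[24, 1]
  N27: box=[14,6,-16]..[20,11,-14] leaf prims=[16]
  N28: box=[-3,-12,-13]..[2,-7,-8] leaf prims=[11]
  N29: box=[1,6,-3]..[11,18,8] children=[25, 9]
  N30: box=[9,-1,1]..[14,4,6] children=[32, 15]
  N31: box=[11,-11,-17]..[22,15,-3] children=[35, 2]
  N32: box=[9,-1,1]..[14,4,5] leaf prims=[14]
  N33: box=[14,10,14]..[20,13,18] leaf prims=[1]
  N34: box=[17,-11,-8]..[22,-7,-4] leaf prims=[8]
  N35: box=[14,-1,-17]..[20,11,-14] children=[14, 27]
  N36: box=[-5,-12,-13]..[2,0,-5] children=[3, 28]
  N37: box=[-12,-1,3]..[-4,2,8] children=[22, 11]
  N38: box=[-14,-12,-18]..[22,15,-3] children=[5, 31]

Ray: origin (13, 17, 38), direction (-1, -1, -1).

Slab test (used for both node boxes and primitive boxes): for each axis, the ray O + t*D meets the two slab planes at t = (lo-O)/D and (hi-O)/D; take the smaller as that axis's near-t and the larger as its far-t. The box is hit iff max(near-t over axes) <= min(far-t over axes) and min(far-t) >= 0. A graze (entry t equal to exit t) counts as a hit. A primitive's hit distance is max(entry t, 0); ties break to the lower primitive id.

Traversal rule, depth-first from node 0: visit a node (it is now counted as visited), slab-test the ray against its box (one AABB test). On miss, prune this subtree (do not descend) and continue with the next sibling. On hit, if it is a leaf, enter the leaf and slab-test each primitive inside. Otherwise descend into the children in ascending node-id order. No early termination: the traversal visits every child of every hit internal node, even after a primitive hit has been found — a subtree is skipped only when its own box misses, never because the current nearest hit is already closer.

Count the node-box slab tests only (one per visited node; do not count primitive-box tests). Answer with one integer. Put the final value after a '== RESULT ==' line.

Traverse from the root:
N0 x:[-9,27] y:[-1,29] z:[17,56] -> hit [17,27], descend [8, 38]
  N8 x:[-7,25] y:[-1,23] z:[17,41] -> hit [17,23], descend [6, 10]
    N6 x:[-1,25] y:[13,23] z:[17,37] -> hit [17,23], descend [16, 20]
      N16 x:[-1,6] y:[13,23] z:[21,37] -> miss, prune
      N20 x:[17,25] y:[15,21] z:[17,35] -> hit [17,21], descend [17, 37]
        N17 x:[17,19] y:[18,21] z:[17,20] -> hit [18,19] leaf, test {P18@t=18}
        N37 x:[17,25] y:[15,18] z:[30,35] -> miss, prune
    N10 x:[-7,12] y:[-1,11] z:[20,41] -> miss, prune
  N38 x:[-9,27] y:[2,29] z:[41,56] -> miss, prune

order=[0, 8, 6, 16, 20, 17, 37, 10, 38]  |boxes|=9  |leaves|=1  hit=P18

== RESULT ==
9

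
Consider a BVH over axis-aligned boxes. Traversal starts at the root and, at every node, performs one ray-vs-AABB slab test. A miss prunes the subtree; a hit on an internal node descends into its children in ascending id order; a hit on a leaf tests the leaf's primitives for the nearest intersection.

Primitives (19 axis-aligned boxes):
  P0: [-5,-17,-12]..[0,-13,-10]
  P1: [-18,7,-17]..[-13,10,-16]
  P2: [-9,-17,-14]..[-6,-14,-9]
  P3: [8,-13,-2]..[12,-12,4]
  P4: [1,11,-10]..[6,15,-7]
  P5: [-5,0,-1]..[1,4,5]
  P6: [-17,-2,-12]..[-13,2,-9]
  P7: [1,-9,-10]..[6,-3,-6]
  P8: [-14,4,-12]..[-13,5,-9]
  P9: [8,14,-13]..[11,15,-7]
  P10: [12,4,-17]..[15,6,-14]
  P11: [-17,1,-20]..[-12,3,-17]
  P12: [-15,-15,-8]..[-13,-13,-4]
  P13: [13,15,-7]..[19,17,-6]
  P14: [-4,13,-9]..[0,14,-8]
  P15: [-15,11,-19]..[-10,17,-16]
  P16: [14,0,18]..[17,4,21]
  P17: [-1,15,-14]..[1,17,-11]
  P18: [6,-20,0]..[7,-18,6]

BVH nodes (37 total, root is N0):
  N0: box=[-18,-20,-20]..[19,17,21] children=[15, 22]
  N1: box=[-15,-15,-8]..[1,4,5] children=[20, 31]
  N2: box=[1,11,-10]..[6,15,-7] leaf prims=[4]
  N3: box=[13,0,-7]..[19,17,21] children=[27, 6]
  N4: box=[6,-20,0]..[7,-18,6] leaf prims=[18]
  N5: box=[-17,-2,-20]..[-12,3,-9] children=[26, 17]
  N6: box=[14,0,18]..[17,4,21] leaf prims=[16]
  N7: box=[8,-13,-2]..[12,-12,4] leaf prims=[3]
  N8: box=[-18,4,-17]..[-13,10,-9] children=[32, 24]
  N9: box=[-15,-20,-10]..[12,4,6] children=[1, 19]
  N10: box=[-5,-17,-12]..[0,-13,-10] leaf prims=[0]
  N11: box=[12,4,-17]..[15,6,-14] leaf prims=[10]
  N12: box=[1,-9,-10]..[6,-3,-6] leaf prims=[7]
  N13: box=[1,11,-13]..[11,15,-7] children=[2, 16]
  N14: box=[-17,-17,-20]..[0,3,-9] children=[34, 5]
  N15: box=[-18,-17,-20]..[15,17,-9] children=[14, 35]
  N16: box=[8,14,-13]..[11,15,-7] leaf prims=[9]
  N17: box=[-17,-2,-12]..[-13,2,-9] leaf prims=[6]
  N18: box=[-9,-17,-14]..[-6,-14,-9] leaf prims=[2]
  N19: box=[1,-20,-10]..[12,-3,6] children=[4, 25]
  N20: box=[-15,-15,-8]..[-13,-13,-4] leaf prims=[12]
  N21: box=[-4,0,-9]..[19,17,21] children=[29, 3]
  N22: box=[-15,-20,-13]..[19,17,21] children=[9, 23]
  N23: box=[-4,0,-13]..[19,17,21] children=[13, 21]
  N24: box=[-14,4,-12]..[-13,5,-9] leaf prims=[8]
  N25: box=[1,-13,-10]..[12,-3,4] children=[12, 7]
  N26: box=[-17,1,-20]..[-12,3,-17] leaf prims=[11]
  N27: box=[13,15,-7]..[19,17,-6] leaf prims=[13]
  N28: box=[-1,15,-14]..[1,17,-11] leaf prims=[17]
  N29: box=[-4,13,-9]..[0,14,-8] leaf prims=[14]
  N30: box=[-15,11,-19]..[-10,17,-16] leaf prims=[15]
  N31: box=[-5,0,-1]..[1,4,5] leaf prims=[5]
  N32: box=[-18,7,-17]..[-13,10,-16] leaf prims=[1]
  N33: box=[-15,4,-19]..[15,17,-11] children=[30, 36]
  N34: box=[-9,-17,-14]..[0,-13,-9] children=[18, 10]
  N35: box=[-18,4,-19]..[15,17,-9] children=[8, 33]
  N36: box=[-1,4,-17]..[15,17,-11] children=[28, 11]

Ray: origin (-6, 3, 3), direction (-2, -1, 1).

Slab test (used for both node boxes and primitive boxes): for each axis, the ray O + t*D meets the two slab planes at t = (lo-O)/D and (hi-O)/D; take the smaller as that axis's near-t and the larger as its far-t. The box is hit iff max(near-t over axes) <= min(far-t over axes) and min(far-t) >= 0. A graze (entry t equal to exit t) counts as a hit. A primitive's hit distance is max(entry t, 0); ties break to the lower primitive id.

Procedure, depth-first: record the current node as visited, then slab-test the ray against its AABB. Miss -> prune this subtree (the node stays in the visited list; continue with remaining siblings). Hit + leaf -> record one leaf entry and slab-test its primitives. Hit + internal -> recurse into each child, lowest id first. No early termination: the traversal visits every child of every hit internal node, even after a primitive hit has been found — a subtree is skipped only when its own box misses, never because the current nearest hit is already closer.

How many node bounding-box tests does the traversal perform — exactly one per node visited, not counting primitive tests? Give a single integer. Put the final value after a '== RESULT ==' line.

Traverse from the root:
N0 x:[-25/2,6] y:[-14,23] z:[-23,18] -> hit [-25/2,6], descend [15, 22]
  N15 x:[-21/2,6] y:[-14,20] z:[-23,-12] -> miss, prune
  N22 x:[-25/2,9/2] y:[-14,23] z:[-16,18] -> hit [-25/2,9/2], descend [9, 23]
    N9 x:[-9,9/2] y:[-1,23] z:[-13,3] -> hit [-1,3], descend [1, 19]
      N1 x:[-7/2,9/2] y:[-1,18] z:[-11,2] -> hit [-1,2], descend [20, 31]
        N20 x:[7/2,9/2] y:[16,18] z:[-11,-7] -> miss, prune
        N31 x:[-7/2,-1/2] y:[-1,3] z:[-4,2] -> miss, prune
      N19 x:[-9,-7/2] y:[6,23] z:[-13,3] -> miss, prune
    N23 x:[-25/2,-1] y:[-14,3] z:[-16,18] -> miss, prune

9 AABB tests over nodes [0, 15, 22, 9, 1, 20, 31, 19, 23]; 0 leaves entered; closest miss.

== RESULT ==
9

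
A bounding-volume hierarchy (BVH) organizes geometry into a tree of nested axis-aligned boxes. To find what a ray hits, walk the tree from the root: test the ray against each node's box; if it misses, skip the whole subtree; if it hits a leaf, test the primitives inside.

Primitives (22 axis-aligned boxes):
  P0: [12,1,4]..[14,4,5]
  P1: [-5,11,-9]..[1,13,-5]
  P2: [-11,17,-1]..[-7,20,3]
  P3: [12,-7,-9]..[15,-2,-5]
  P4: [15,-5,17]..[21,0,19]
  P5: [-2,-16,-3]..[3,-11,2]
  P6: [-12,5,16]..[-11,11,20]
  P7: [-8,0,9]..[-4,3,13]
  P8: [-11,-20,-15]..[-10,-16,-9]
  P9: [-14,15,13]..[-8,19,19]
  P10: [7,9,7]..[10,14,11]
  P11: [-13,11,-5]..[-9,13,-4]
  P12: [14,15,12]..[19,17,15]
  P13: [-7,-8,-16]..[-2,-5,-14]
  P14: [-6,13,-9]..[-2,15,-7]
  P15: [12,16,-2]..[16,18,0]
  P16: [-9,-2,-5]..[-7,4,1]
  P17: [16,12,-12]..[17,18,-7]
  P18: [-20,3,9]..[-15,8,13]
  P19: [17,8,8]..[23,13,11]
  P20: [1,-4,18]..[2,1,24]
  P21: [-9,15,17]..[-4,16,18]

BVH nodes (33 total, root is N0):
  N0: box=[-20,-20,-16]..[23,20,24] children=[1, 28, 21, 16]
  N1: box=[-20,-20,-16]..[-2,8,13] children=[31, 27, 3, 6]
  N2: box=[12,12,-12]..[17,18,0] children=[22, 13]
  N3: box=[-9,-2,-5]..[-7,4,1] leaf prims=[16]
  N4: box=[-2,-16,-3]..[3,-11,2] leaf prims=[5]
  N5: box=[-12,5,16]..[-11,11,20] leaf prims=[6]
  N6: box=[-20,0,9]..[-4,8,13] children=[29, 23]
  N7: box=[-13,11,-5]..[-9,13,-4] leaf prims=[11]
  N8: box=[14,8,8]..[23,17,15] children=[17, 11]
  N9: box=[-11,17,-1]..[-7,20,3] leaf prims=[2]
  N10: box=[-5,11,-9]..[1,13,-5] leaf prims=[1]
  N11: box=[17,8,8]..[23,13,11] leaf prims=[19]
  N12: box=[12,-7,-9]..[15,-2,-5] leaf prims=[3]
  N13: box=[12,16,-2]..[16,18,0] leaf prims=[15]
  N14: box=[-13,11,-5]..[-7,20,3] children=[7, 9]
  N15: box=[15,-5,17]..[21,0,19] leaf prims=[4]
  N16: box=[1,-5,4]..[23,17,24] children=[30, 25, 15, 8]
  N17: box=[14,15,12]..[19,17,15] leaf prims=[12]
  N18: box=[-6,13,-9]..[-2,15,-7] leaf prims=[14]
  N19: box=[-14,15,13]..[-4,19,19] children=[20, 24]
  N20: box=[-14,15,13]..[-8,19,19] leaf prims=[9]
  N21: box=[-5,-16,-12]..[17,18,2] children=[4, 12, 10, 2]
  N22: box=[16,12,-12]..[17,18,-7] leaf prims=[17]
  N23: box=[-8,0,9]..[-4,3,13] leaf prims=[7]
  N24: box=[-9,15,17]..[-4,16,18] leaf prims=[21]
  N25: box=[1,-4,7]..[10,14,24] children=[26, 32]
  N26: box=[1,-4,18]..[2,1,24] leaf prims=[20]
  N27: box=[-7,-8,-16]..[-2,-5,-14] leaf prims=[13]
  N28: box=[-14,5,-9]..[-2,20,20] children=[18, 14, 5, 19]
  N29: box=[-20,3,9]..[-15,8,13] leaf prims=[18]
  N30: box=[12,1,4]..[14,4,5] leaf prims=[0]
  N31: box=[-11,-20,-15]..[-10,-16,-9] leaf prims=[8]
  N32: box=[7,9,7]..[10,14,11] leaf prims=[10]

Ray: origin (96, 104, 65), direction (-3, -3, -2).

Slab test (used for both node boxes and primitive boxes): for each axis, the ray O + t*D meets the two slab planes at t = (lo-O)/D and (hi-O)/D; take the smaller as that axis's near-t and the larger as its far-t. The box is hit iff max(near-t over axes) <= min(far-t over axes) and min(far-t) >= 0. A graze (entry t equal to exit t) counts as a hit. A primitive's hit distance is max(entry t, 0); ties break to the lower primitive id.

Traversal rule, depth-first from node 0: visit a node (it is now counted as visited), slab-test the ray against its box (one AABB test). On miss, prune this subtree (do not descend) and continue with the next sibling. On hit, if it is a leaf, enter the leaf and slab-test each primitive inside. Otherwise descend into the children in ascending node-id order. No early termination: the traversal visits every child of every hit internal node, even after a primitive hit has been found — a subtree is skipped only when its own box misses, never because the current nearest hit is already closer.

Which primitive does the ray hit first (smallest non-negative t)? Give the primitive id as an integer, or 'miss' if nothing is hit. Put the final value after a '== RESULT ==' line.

Traverse from the root:
N0 x:[73/3,116/3] y:[28,124/3] z:[41/2,81/2] -> hit [28,116/3], descend [1, 16, 21, 28]
  N1 x:[98/3,116/3] y:[32,124/3] z:[26,81/2] -> hit [98/3,116/3], descend [3, 6, 27, 31]
    N3 x:[103/3,35] y:[100/3,106/3] z:[32,35] -> hit [103/3,35] leaf, test {P16@t=103/3}
    N6 x:[100/3,116/3] y:[32,104/3] z:[26,28] -> miss, prune
    N27 x:[98/3,103/3] y:[109/3,112/3] z:[79/2,81/2] -> miss, prune
    N31 x:[106/3,107/3] y:[40,124/3] z:[37,40] -> miss, prune
  N16 x:[73/3,95/3] y:[29,109/3] z:[41/2,61/2] -> hit [29,61/2], descend [8, 15, 25, 30]
    N8 x:[73/3,82/3] y:[29,32] z:[25,57/2] -> miss, prune
    N15 x:[25,27] y:[104/3,109/3] z:[23,24] -> miss, prune
    N25 x:[86/3,95/3] y:[30,36] z:[41/2,29] -> miss, prune
    N30 x:[82/3,28] y:[100/3,103/3] z:[30,61/2] -> miss, prune
  N21 x:[79/3,101/3] y:[86/3,40] z:[63/2,77/2] -> hit [63/2,101/3], descend [2, 4, 10, 12]
    N2 x:[79/3,28] y:[86/3,92/3] z:[65/2,77/2] -> miss, prune
    N4 x:[31,98/3] y:[115/3,40] z:[63/2,34] -> miss, prune
    N10 x:[95/3,101/3] y:[91/3,31] z:[35,37] -> miss, prune
    N12 x:[27,28] y:[106/3,37] z:[35,37] -> miss, prune
  N28 x:[98/3,110/3] y:[28,33] z:[45/2,37] -> hit [98/3,33], descend [5, 14, 18, 19]
    N5 x:[107/3,36] y:[31,33] z:[45/2,49/2] -> miss, prune
    N14 x:[103/3,109/3] y:[28,31] z:[31,35] -> miss, prune
    N18 x:[98/3,34] y:[89/3,91/3] z:[36,37] -> miss, prune
    N19 x:[100/3,110/3] y:[85/3,89/3] z:[23,26] -> miss, prune

Visited [0, 1, 3, 6, 27, 31, 16, 8, 15, 25, 30, 21, 2, 4, 10, 12, 28, 5, 14, 18, 19]. Tests: 21 box, 1 leaf. Nearest: P16.

== RESULT ==
16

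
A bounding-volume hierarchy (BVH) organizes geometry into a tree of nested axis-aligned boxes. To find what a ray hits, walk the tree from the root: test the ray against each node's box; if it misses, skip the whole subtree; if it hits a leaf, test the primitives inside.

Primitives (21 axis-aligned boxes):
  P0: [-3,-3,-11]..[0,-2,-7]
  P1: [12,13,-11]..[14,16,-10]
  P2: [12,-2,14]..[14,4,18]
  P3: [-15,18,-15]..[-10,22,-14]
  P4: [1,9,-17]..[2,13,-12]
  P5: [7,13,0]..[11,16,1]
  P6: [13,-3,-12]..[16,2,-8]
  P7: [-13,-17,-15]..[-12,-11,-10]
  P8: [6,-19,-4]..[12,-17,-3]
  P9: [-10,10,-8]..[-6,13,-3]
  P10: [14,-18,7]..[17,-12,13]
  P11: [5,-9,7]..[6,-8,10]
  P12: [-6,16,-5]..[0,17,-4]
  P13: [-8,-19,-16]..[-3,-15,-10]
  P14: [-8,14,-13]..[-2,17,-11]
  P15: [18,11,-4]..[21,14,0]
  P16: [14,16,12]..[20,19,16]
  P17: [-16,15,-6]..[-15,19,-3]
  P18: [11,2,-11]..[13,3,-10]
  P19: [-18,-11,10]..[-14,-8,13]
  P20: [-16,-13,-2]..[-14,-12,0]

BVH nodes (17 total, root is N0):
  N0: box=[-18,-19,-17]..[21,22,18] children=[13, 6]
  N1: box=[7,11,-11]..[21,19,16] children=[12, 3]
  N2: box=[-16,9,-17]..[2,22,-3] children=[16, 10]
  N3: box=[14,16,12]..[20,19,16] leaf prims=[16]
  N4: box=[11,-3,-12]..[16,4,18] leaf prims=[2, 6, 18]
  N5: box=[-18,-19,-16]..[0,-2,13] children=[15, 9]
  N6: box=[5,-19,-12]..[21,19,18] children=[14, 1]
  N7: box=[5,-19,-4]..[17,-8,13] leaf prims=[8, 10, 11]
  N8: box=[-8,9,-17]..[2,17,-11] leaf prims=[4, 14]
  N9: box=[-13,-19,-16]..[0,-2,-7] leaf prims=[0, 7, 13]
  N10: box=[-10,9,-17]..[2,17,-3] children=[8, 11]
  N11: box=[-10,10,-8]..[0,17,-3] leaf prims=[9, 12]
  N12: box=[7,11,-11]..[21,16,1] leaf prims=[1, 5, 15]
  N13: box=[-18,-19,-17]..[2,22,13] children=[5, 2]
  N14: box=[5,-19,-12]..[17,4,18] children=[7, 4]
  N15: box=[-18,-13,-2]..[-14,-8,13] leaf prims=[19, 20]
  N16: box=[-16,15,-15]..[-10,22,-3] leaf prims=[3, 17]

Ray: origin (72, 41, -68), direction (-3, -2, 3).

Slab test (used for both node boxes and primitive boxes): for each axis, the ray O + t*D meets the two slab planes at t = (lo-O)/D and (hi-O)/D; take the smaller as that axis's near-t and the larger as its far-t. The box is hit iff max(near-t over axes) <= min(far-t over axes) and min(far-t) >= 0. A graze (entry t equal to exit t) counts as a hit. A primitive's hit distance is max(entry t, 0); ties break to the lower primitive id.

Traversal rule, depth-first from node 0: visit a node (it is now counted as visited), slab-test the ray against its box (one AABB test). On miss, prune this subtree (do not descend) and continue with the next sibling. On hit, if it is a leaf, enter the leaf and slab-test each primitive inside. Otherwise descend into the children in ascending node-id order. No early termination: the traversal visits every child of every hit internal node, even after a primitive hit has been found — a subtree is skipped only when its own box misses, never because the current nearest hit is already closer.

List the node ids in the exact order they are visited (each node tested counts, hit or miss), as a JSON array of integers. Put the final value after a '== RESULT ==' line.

Walk:
N0 x:[17,30] y:[19/2,30] z:[17,86/3] -> hit [17,86/3], descend [6, 13]
  N6 x:[17,67/3] y:[11,30] z:[56/3,86/3] -> hit [56/3,67/3], descend [1, 14]
    N1 x:[17,65/3] y:[11,15] z:[19,28] -> miss, prune
    N14 x:[55/3,67/3] y:[37/2,30] z:[56/3,86/3] -> hit [56/3,67/3], descend [4, 7]
      N4 x:[56/3,61/3] y:[37/2,22] z:[56/3,86/3] -> hit [56/3,61/3] leaf, test {P2(miss), P6@t=39/2, P18(miss)}
      N7 x:[55/3,67/3] y:[49/2,30] z:[64/3,27] -> miss, prune
  N13 x:[70/3,30] y:[19/2,30] z:[17,27] -> hit [70/3,27], descend [2, 5]
    N2 x:[70/3,88/3] y:[19/2,16] z:[17,65/3] -> miss, prune
    N5 x:[24,30] y:[43/2,30] z:[52/3,27] -> hit [24,27], descend [9, 15]
      N9 x:[24,85/3] y:[43/2,30] z:[52/3,61/3] -> miss, prune
      N15 x:[86/3,30] y:[49/2,27] z:[22,27] -> miss, prune

order=[0, 6, 1, 14, 4, 7, 13, 2, 5, 9, 15]  |boxes|=11  |leaves|=1  hit=P6

== RESULT ==
[0, 6, 1, 14, 4, 7, 13, 2, 5, 9, 15]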